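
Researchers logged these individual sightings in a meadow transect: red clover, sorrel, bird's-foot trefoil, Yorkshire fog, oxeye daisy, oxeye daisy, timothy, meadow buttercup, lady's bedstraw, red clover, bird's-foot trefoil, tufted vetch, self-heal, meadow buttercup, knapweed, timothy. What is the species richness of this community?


Total individuals logged = 16
Distinct species (count of individuals): red clover (2), sorrel (1), bird's-foot trefoil (2), Yorkshire fog (1), oxeye daisy (2), timothy (2), meadow buttercup (2), lady's bedstraw (1), tufted vetch (1), self-heal (1), knapweed (1)
Species richness = number of distinct species = 11

11


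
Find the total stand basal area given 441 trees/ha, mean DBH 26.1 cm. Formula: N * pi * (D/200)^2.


(D/200)^2 = (26.1/200)^2 = 0.1305^2 = 0.01703025
Individual BA = 3.141593 * 0.01703025 = 0.0535021 m^2
Stand BA = 441 * 0.0535021 = 23.5944 ≈ 23.59 m^2/ha

23.59 m^2/ha


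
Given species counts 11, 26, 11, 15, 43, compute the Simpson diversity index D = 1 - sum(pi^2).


Total N = 11 + 26 + 11 + 15 + 43 = 106
Per-species terms:
  p = 11/106 = 0.103774; p^2 = 0.103774^2 = 0.010769
  p = 26/106 = 0.245283; p^2 = 0.245283^2 = 0.060164
  p = 11/106 = 0.103774; p^2 = 0.103774^2 = 0.010769
  p = 15/106 = 0.141509; p^2 = 0.141509^2 = 0.020025
  p = 43/106 = 0.405660; p^2 = 0.405660^2 = 0.164560
sum(p^2) = 0.010769 + 0.060164 + 0.010769 + 0.020025 + 0.164560 = 0.266287
D = 1 - 0.266287 = 0.733713 ≈ 0.7337

0.7337


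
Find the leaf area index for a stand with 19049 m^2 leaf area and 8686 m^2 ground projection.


LAI = 19049 / 8686 = 2.1931 ≈ 2.19

2.19


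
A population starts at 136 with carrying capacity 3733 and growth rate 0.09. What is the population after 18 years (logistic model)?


(K - N0)/N0 = (3733 - 136)/136 = 3597/136 = 26.4485
r*t = 0.09 * 18 = 1.62; exp(-1.62) = 0.197899
26.4485 * 0.197899 = 5.23413
1 + 5.23413 = 6.23413
N = 3733 / 6.23413 = 598.800 ≈ 599

599


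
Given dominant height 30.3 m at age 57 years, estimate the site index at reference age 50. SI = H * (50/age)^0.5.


50/57 = 0.877193
(0.877193)^0.5 = 0.936586
SI = 30.3 * 0.936586 = 28.3786 ≈ 28.4 m

28.4 m


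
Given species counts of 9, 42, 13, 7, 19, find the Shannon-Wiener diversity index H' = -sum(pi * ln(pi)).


Total N = 9 + 42 + 13 + 7 + 19 = 90
Per-species terms:
  p = 9/90 = 0.100000; ln(p) = -2.302585; p*ln(p) = 0.100000 * (-2.302585) = -0.230259
  p = 42/90 = 0.466667; ln(p) = -0.762139; p*ln(p) = 0.466667 * (-0.762139) = -0.355665
  p = 13/90 = 0.144444; ln(p) = -1.934863; p*ln(p) = 0.144444 * (-1.934863) = -0.279479
  p = 7/90 = 0.077778; ln(p) = -2.553897; p*ln(p) = 0.077778 * (-2.553897) = -0.198637
  p = 19/90 = 0.211111; ln(p) = -1.555371; p*ln(p) = 0.211111 * (-1.555371) = -0.328356
sum(p*ln(p)) = (-0.230259) + (-0.355665) + (-0.279479) + (-0.198637) + (-0.328356) = -1.392396
H' = -(-1.392396) = 1.392396 ≈ 1.3924

1.3924


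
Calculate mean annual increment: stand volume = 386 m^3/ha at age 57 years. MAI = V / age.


MAI = 386 / 57 = 6.7719 ≈ 6.77 m^3/ha/yr

6.77 m^3/ha/yr


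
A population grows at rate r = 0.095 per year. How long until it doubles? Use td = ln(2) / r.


td = ln(2) / 0.095 = 0.693147 / 0.095 = 7.29628 ≈ 7.3 years

7.3 years


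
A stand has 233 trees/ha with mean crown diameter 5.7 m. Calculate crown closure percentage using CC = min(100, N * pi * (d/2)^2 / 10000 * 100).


(d/2)^2 = (5.7/2)^2 = 2.85^2 = 8.1225
Crown area = 3.141593 * 8.1225 = 25.5176 m^2
N * area / 10000 * 100 = 233 * 25.5176 / 10000 * 100 = 59.4560
CC = min(100, 59.4560) = 59.4560 ≈ 59.5%

59.5%


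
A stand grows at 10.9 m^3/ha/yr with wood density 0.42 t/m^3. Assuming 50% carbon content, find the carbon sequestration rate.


C = 10.9 * 0.42 * 0.5 = 2.289 ≈ 2.29 t C/ha/yr

2.29 t C/ha/yr


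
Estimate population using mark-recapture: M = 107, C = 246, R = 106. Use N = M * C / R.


N = M * C / R = 107 * 246 / 106 = 26322 / 106 = 248.32 ≈ 248

248 individuals


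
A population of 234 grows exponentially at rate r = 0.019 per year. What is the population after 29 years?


r*t = 0.019 * 29 = 0.551
exp(0.551) = 1.73499
N = 234 * 1.73499 = 405.988 ≈ 406

406


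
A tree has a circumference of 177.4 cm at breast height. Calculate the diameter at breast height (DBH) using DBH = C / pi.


DBH = C / pi = 177.4 / 3.141593 = 56.4682 ≈ 56.47 cm

56.47 cm


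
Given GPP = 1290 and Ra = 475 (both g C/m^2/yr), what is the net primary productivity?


NPP = GPP - Ra = 1290 - 475 = 815 g C/m^2/yr

815 g C/m^2/yr


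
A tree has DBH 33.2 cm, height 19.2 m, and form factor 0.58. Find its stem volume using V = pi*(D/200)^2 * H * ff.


(D/200)^2 = (33.2/200)^2 = 0.166^2 = 0.027556
BA = 3.141593 * 0.027556 = 0.0865697 m^2
V = 0.0865697 * 19.2 * 0.58 = 0.964040 ≈ 0.964 m^3

0.964 m^3


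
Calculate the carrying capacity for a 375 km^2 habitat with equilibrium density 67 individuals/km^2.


K = 67 * 375 = 25125 individuals

25125 individuals


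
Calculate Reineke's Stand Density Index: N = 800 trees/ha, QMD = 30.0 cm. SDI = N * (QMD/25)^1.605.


QMD/25 = 30.0/25 = 1.2
(1.2)^1.605 = exp(1.605 * ln(1.2)) = exp(1.605 * 0.182322) = exp(0.292627) = 1.33994
SDI = 800 * 1.33994 = 1071.95 ≈ 1072

1072


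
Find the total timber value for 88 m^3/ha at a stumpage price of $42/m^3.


Value = 88 * 42 = $3696/ha

$3696/ha


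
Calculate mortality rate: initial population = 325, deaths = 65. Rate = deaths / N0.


Mortality rate = 65 / 325 = 0.2000

0.2000


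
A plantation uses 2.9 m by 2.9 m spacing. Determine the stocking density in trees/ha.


N = 10000 / 2.9^2 = 10000 / 8.41 = 1189.06 ≈ 1189 trees/ha

1189 trees/ha


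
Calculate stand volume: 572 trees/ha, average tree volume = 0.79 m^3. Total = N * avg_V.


V_stand = 572 * 0.79 = 451.88 ≈ 451.9 m^3/ha

451.9 m^3/ha


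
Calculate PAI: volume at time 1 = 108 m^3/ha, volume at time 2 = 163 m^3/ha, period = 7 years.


PAI = (V2 - V1) / period = (163 - 108) / 7 = 55 / 7 = 7.8571 ≈ 7.86 m^3/ha/yr

7.86 m^3/ha/yr


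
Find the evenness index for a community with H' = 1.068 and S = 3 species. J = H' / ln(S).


ln(3) = 1.09861
J = H' / ln(S) = 1.068 / 1.09861 = 0.972138 ≈ 0.9721

0.9721


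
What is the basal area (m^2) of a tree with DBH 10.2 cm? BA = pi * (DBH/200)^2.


D/200 = 10.2/200 = 0.051 m
(D/200)^2 = 0.051^2 = 0.002601
BA = 3.141593 * 0.002601 = 0.00817128 ≈ 0.0082 m^2

0.0082 m^2


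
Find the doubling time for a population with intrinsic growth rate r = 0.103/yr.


td = ln(2) / 0.103 = 0.693147 / 0.103 = 6.72958 ≈ 6.7 years

6.7 years


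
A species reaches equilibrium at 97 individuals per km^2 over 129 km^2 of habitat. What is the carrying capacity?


K = 97 * 129 = 12513 individuals

12513 individuals


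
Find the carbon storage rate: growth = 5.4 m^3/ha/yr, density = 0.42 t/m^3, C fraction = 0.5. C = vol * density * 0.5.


C = 5.4 * 0.42 * 0.5 = 1.134 ≈ 1.13 t C/ha/yr

1.13 t C/ha/yr


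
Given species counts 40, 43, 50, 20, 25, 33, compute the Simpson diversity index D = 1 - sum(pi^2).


Total N = 40 + 43 + 50 + 20 + 25 + 33 = 211
Per-species terms:
  p = 40/211 = 0.189573; p^2 = 0.189573^2 = 0.035938
  p = 43/211 = 0.203791; p^2 = 0.203791^2 = 0.041531
  p = 50/211 = 0.236967; p^2 = 0.236967^2 = 0.056153
  p = 20/211 = 0.094787; p^2 = 0.094787^2 = 0.008985
  p = 25/211 = 0.118483; p^2 = 0.118483^2 = 0.014038
  p = 33/211 = 0.156398; p^2 = 0.156398^2 = 0.024460
sum(p^2) = 0.035938 + 0.041531 + 0.056153 + 0.008985 + 0.014038 + 0.024460 = 0.181105
D = 1 - 0.181105 = 0.818895 ≈ 0.8189

0.8189


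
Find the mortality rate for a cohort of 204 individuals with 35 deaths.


Mortality rate = 35 / 204 = 0.171569 ≈ 0.1716

0.1716


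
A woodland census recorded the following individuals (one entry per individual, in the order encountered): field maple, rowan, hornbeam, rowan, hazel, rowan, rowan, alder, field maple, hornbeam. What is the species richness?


Total individuals logged = 10
Distinct species (count of individuals): field maple (2), rowan (4), hornbeam (2), hazel (1), alder (1)
Species richness = number of distinct species = 5

5


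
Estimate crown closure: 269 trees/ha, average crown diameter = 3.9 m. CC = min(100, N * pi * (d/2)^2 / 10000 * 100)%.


(d/2)^2 = (3.9/2)^2 = 1.95^2 = 3.8025
Crown area = 3.141593 * 3.8025 = 11.9459 m^2
N * area / 10000 * 100 = 269 * 11.9459 / 10000 * 100 = 32.1345
CC = min(100, 32.1345) = 32.1345 ≈ 32.1%

32.1%


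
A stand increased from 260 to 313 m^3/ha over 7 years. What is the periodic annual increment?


PAI = (V2 - V1) / period = (313 - 260) / 7 = 53 / 7 = 7.5714 ≈ 7.57 m^3/ha/yr

7.57 m^3/ha/yr


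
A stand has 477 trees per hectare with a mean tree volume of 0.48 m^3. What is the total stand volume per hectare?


V_stand = 477 * 0.48 = 228.96 ≈ 229.0 m^3/ha

229.0 m^3/ha


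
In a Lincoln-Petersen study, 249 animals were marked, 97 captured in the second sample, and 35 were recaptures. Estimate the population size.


N = M * C / R = 249 * 97 / 35 = 24153 / 35 = 690.09 ≈ 690

690 individuals


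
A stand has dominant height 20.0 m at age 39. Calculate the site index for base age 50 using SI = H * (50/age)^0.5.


50/39 = 1.28205
(1.28205)^0.5 = 1.13228
SI = 20.0 * 1.13228 = 22.6456 ≈ 22.6 m

22.6 m


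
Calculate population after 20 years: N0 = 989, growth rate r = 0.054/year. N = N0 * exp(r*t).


r*t = 0.054 * 20 = 1.08
exp(1.08) = 2.94468
N = 989 * 2.94468 = 2912.29 ≈ 2912

2912


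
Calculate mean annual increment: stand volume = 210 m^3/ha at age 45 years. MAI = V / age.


MAI = 210 / 45 = 4.6667 ≈ 4.67 m^3/ha/yr

4.67 m^3/ha/yr


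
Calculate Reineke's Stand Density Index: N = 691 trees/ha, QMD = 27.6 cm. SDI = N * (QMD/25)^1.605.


QMD/25 = 27.6/25 = 1.104
(1.104)^1.605 = exp(1.605 * ln(1.104)) = exp(1.605 * 0.0989399) = exp(0.158799) = 1.17210
SDI = 691 * 1.17210 = 809.921 ≈ 810

810


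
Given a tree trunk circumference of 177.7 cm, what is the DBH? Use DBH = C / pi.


DBH = C / pi = 177.7 / 3.141593 = 56.5637 ≈ 56.56 cm

56.56 cm


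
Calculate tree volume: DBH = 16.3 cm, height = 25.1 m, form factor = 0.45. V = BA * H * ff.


(D/200)^2 = (16.3/200)^2 = 0.0815^2 = 0.00664225
BA = 3.141593 * 0.00664225 = 0.0208672 m^2
V = 0.0208672 * 25.1 * 0.45 = 0.235695 ≈ 0.236 m^3

0.236 m^3


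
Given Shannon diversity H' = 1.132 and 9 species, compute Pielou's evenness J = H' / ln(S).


ln(9) = 2.19722
J = H' / ln(S) = 1.132 / 2.19722 = 0.515196 ≈ 0.5152

0.5152


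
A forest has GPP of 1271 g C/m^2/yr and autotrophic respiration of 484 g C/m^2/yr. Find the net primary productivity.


NPP = GPP - Ra = 1271 - 484 = 787 g C/m^2/yr

787 g C/m^2/yr


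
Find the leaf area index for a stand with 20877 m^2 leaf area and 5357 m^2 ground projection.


LAI = 20877 / 5357 = 3.8971 ≈ 3.90

3.90


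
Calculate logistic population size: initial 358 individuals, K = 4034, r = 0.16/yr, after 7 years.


(K - N0)/N0 = (4034 - 358)/358 = 3676/358 = 10.2682
r*t = 0.16 * 7 = 1.12; exp(-1.12) = 0.326280
10.2682 * 0.326280 = 3.35031
1 + 3.35031 = 4.35031
N = 4034 / 4.35031 = 927.290 ≈ 927

927


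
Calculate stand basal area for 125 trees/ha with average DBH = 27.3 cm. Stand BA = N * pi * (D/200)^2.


(D/200)^2 = (27.3/200)^2 = 0.1365^2 = 0.01863225
Individual BA = 3.141593 * 0.01863225 = 0.0585349 m^2
Stand BA = 125 * 0.0585349 = 7.31686 ≈ 7.32 m^2/ha

7.32 m^2/ha


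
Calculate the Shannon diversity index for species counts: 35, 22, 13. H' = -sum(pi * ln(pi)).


Total N = 35 + 22 + 13 = 70
Per-species terms:
  p = 35/70 = 0.500000; ln(p) = -0.693147; p*ln(p) = 0.500000 * (-0.693147) = -0.346574
  p = 22/70 = 0.314286; ln(p) = -1.157452; p*ln(p) = 0.314286 * (-1.157452) = -0.363771
  p = 13/70 = 0.185714; ln(p) = -1.683547; p*ln(p) = 0.185714 * (-1.683547) = -0.312658
sum(p*ln(p)) = (-0.346574) + (-0.363771) + (-0.312658) = -1.023003
H' = -(-1.023003) = 1.023003 ≈ 1.0230

1.0230


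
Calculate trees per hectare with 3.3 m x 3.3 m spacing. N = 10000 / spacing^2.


N = 10000 / 3.3^2 = 10000 / 10.89 = 918.274 ≈ 918 trees/ha

918 trees/ha


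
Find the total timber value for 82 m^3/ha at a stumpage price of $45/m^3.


Value = 82 * 45 = $3690/ha

$3690/ha


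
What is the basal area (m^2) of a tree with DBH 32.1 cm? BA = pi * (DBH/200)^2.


D/200 = 32.1/200 = 0.1605 m
(D/200)^2 = 0.1605^2 = 0.02576025
BA = 3.141593 * 0.02576025 = 0.0809282 ≈ 0.0809 m^2

0.0809 m^2


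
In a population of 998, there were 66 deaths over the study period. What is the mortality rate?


Mortality rate = 66 / 998 = 0.066132 ≈ 0.0661

0.0661


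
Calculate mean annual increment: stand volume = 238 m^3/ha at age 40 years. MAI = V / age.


MAI = 238 / 40 = 5.95 m^3/ha/yr

5.95 m^3/ha/yr


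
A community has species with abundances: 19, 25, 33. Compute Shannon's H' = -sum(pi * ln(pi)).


Total N = 19 + 25 + 33 = 77
Per-species terms:
  p = 19/77 = 0.246753; ln(p) = -1.399367; p*ln(p) = 0.246753 * (-1.399367) = -0.345298
  p = 25/77 = 0.324675; ln(p) = -1.124931; p*ln(p) = 0.324675 * (-1.124931) = -0.365237
  p = 33/77 = 0.428571; ln(p) = -0.847299; p*ln(p) = 0.428571 * (-0.847299) = -0.363128
sum(p*ln(p)) = (-0.345298) + (-0.365237) + (-0.363128) = -1.073663
H' = -(-1.073663) = 1.073663 ≈ 1.0737

1.0737


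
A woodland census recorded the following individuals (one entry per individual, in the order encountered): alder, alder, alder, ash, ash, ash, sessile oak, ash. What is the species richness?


Total individuals logged = 8
Distinct species (count of individuals): alder (3), ash (4), sessile oak (1)
Species richness = number of distinct species = 3

3


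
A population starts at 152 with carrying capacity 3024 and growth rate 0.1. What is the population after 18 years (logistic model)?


(K - N0)/N0 = (3024 - 152)/152 = 2872/152 = 18.8947
r*t = 0.1 * 18 = 1.8; exp(-1.8) = 0.165299
18.8947 * 0.165299 = 3.12328
1 + 3.12328 = 4.12328
N = 3024 / 4.12328 = 733.397 ≈ 733

733


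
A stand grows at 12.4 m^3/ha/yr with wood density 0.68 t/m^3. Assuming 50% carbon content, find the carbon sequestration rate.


C = 12.4 * 0.68 * 0.5 = 4.216 ≈ 4.22 t C/ha/yr

4.22 t C/ha/yr


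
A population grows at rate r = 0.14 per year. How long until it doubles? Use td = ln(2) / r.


td = ln(2) / 0.14 = 0.693147 / 0.14 = 4.95105 ≈ 5.0 years

5.0 years


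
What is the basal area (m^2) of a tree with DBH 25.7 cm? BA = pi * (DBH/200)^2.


D/200 = 25.7/200 = 0.1285 m
(D/200)^2 = 0.1285^2 = 0.01651225
BA = 3.141593 * 0.01651225 = 0.0518748 ≈ 0.0519 m^2

0.0519 m^2


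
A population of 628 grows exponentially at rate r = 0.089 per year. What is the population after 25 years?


r*t = 0.089 * 25 = 2.225
exp(2.225) = 9.25348
N = 628 * 9.25348 = 5811.19 ≈ 5811

5811


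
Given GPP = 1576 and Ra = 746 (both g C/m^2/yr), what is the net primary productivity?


NPP = GPP - Ra = 1576 - 746 = 830 g C/m^2/yr

830 g C/m^2/yr


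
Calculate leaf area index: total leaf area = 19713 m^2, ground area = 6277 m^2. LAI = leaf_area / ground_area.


LAI = 19713 / 6277 = 3.1405 ≈ 3.14

3.14


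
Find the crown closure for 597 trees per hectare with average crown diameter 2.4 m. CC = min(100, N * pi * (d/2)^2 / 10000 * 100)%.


(d/2)^2 = (2.4/2)^2 = 1.2^2 = 1.44
Crown area = 3.141593 * 1.44 = 4.52389 m^2
N * area / 10000 * 100 = 597 * 4.52389 / 10000 * 100 = 27.0076
CC = min(100, 27.0076) = 27.0076 ≈ 27.0%

27.0%


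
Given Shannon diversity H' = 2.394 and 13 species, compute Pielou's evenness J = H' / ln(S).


ln(13) = 2.56495
J = H' / ln(S) = 2.394 / 2.56495 = 0.933352 ≈ 0.9334

0.9334


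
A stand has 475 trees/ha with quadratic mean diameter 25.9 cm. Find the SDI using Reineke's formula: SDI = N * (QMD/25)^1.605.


QMD/25 = 25.9/25 = 1.036
(1.036)^1.605 = exp(1.605 * ln(1.036)) = exp(1.605 * 0.0353671) = exp(0.0567642) = 1.05841
SDI = 475 * 1.05841 = 502.745 ≈ 503

503


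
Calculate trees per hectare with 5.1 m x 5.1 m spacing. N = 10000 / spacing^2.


N = 10000 / 5.1^2 = 10000 / 26.01 = 384.468 ≈ 384 trees/ha

384 trees/ha


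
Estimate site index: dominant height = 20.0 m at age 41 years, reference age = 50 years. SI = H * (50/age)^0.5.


50/41 = 1.21951
(1.21951)^0.5 = 1.10431
SI = 20.0 * 1.10431 = 22.0862 ≈ 22.1 m

22.1 m


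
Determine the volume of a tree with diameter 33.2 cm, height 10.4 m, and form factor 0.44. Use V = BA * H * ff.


(D/200)^2 = (33.2/200)^2 = 0.166^2 = 0.027556
BA = 3.141593 * 0.027556 = 0.0865697 m^2
V = 0.0865697 * 10.4 * 0.44 = 0.396143 ≈ 0.396 m^3

0.396 m^3


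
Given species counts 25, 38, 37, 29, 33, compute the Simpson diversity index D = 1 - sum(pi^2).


Total N = 25 + 38 + 37 + 29 + 33 = 162
Per-species terms:
  p = 25/162 = 0.154321; p^2 = 0.154321^2 = 0.023815
  p = 38/162 = 0.234568; p^2 = 0.234568^2 = 0.055022
  p = 37/162 = 0.228395; p^2 = 0.228395^2 = 0.052164
  p = 29/162 = 0.179012; p^2 = 0.179012^2 = 0.032045
  p = 33/162 = 0.203704; p^2 = 0.203704^2 = 0.041495
sum(p^2) = 0.023815 + 0.055022 + 0.052164 + 0.032045 + 0.041495 = 0.204541
D = 1 - 0.204541 = 0.795459 ≈ 0.7955

0.7955


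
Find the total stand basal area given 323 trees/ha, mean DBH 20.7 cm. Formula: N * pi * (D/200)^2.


(D/200)^2 = (20.7/200)^2 = 0.1035^2 = 0.01071225
Individual BA = 3.141593 * 0.01071225 = 0.0336535 m^2
Stand BA = 323 * 0.0336535 = 10.8701 ≈ 10.87 m^2/ha

10.87 m^2/ha


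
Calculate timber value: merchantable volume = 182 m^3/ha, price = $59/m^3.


Value = 182 * 59 = $10738/ha

$10738/ha


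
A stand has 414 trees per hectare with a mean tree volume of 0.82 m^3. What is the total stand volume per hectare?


V_stand = 414 * 0.82 = 339.48 ≈ 339.5 m^3/ha

339.5 m^3/ha


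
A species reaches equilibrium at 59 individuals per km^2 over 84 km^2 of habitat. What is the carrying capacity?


K = 59 * 84 = 4956 individuals

4956 individuals


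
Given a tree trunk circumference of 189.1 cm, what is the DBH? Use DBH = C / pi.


DBH = C / pi = 189.1 / 3.141593 = 60.1924 ≈ 60.19 cm

60.19 cm


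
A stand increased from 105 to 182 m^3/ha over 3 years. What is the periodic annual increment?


PAI = (V2 - V1) / period = (182 - 105) / 3 = 77 / 3 = 25.6667 ≈ 25.67 m^3/ha/yr

25.67 m^3/ha/yr


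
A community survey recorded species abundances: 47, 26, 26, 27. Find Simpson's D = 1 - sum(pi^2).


Total N = 47 + 26 + 26 + 27 = 126
Per-species terms:
  p = 47/126 = 0.373016; p^2 = 0.373016^2 = 0.139141
  p = 26/126 = 0.206349; p^2 = 0.206349^2 = 0.042580
  p = 26/126 = 0.206349; p^2 = 0.206349^2 = 0.042580
  p = 27/126 = 0.214286; p^2 = 0.214286^2 = 0.045918
sum(p^2) = 0.139141 + 0.042580 + 0.042580 + 0.045918 = 0.270219
D = 1 - 0.270219 = 0.729781 ≈ 0.7298

0.7298


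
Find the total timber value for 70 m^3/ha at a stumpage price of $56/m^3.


Value = 70 * 56 = $3920/ha

$3920/ha


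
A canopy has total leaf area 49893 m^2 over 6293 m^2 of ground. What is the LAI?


LAI = 49893 / 6293 = 7.9283 ≈ 7.93

7.93


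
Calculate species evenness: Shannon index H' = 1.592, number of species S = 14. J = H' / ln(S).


ln(14) = 2.63906
J = H' / ln(S) = 1.592 / 2.63906 = 0.603245 ≈ 0.6032

0.6032


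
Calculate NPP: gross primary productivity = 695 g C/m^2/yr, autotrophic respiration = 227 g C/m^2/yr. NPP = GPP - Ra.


NPP = GPP - Ra = 695 - 227 = 468 g C/m^2/yr

468 g C/m^2/yr


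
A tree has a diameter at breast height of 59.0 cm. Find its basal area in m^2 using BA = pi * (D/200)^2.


D/200 = 59.0/200 = 0.295 m
(D/200)^2 = 0.295^2 = 0.087025
BA = 3.141593 * 0.087025 = 0.273397 ≈ 0.2734 m^2

0.2734 m^2


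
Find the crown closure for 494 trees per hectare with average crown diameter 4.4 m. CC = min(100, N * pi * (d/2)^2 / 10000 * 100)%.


(d/2)^2 = (4.4/2)^2 = 2.2^2 = 4.84
Crown area = 3.141593 * 4.84 = 15.2053 m^2
N * area / 10000 * 100 = 494 * 15.2053 / 10000 * 100 = 75.1142
CC = min(100, 75.1142) = 75.1142 ≈ 75.1%

75.1%


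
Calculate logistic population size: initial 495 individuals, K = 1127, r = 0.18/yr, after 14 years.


(K - N0)/N0 = (1127 - 495)/495 = 632/495 = 1.27677
r*t = 0.18 * 14 = 2.52; exp(-2.52) = 0.0804596
1.27677 * 0.0804596 = 0.102728
1 + 0.102728 = 1.10273
N = 1127 / 1.10273 = 1022.01 ≈ 1022

1022


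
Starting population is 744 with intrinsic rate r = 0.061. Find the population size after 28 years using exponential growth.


r*t = 0.061 * 28 = 1.708
exp(1.708) = 5.51791
N = 744 * 5.51791 = 4105.33 ≈ 4105

4105


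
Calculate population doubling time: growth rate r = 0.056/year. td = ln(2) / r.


td = ln(2) / 0.056 = 0.693147 / 0.056 = 12.3776 ≈ 12.4 years

12.4 years


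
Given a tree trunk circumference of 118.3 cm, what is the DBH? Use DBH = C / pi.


DBH = C / pi = 118.3 / 3.141593 = 37.6561 ≈ 37.66 cm

37.66 cm


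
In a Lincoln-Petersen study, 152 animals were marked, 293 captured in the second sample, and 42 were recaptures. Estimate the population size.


N = M * C / R = 152 * 293 / 42 = 44536 / 42 = 1060.38 ≈ 1060

1060 individuals


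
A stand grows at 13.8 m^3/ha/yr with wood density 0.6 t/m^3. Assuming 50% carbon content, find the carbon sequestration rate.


C = 13.8 * 0.6 * 0.5 = 4.14 t C/ha/yr

4.14 t C/ha/yr


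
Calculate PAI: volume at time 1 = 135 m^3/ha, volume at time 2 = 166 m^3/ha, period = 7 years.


PAI = (V2 - V1) / period = (166 - 135) / 7 = 31 / 7 = 4.4286 ≈ 4.43 m^3/ha/yr

4.43 m^3/ha/yr


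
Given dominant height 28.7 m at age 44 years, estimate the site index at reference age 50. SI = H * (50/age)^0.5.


50/44 = 1.13636
(1.13636)^0.5 = 1.06600
SI = 28.7 * 1.06600 = 30.5942 ≈ 30.6 m

30.6 m


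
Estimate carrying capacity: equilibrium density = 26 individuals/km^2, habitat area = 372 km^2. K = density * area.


K = 26 * 372 = 9672 individuals

9672 individuals


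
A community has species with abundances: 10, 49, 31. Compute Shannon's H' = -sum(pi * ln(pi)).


Total N = 10 + 49 + 31 = 90
Per-species terms:
  p = 10/90 = 0.111111; ln(p) = -2.197226; p*ln(p) = 0.111111 * (-2.197226) = -0.244136
  p = 49/90 = 0.544444; ln(p) = -0.607990; p*ln(p) = 0.544444 * (-0.607990) = -0.331017
  p = 31/90 = 0.344444; ln(p) = -1.065824; p*ln(p) = 0.344444 * (-1.065824) = -0.367117
sum(p*ln(p)) = (-0.244136) + (-0.331017) + (-0.367117) = -0.942270
H' = -(-0.942270) = 0.942270 ≈ 0.9423

0.9423


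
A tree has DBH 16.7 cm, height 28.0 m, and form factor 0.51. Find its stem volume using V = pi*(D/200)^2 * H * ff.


(D/200)^2 = (16.7/200)^2 = 0.0835^2 = 0.00697225
BA = 3.141593 * 0.00697225 = 0.0219040 m^2
V = 0.0219040 * 28.0 * 0.51 = 0.312789 ≈ 0.313 m^3

0.313 m^3


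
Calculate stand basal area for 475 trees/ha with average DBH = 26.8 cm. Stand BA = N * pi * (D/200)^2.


(D/200)^2 = (26.8/200)^2 = 0.134^2 = 0.017956
Individual BA = 3.141593 * 0.017956 = 0.0564104 m^2
Stand BA = 475 * 0.0564104 = 26.7949 ≈ 26.79 m^2/ha

26.79 m^2/ha


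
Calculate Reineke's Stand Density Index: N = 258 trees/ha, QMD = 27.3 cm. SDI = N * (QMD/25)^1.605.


QMD/25 = 27.3/25 = 1.092
(1.092)^1.605 = exp(1.605 * ln(1.092)) = exp(1.605 * 0.0880109) = exp(0.141257) = 1.15172
SDI = 258 * 1.15172 = 297.144 ≈ 297

297


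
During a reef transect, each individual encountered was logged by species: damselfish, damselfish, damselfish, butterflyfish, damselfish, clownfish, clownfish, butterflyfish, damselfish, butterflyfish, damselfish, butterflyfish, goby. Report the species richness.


Total individuals logged = 13
Distinct species (count of individuals): damselfish (6), butterflyfish (4), clownfish (2), goby (1)
Species richness = number of distinct species = 4

4


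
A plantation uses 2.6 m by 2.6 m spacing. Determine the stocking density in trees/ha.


N = 10000 / 2.6^2 = 10000 / 6.76 = 1479.29 ≈ 1479 trees/ha

1479 trees/ha


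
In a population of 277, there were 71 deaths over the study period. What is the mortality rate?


Mortality rate = 71 / 277 = 0.256318 ≈ 0.2563

0.2563


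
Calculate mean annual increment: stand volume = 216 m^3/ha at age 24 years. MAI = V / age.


MAI = 216 / 24 = 9.00 m^3/ha/yr

9.00 m^3/ha/yr


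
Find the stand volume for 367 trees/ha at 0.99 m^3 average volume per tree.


V_stand = 367 * 0.99 = 363.33 ≈ 363.3 m^3/ha

363.3 m^3/ha


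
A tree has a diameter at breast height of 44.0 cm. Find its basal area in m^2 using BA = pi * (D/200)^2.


D/200 = 44.0/200 = 0.22 m
(D/200)^2 = 0.22^2 = 0.0484
BA = 3.141593 * 0.0484 = 0.152053 ≈ 0.1521 m^2

0.1521 m^2


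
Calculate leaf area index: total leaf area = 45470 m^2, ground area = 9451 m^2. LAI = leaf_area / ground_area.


LAI = 45470 / 9451 = 4.8111 ≈ 4.81

4.81


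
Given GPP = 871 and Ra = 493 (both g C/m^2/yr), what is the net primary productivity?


NPP = GPP - Ra = 871 - 493 = 378 g C/m^2/yr

378 g C/m^2/yr


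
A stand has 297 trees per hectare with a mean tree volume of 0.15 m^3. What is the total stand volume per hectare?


V_stand = 297 * 0.15 = 44.55 ≈ 44.6 m^3/ha

44.6 m^3/ha


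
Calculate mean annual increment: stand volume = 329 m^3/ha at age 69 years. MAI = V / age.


MAI = 329 / 69 = 4.7681 ≈ 4.77 m^3/ha/yr

4.77 m^3/ha/yr


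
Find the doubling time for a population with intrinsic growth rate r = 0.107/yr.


td = ln(2) / 0.107 = 0.693147 / 0.107 = 6.47801 ≈ 6.5 years

6.5 years


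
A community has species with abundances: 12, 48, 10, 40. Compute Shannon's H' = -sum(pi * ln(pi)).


Total N = 12 + 48 + 10 + 40 = 110
Per-species terms:
  p = 12/110 = 0.109091; ln(p) = -2.215573; p*ln(p) = 0.109091 * (-2.215573) = -0.241699
  p = 48/110 = 0.436364; ln(p) = -0.829279; p*ln(p) = 0.436364 * (-0.829279) = -0.361868
  p = 10/110 = 0.090909; ln(p) = -2.397896; p*ln(p) = 0.090909 * (-2.397896) = -0.217990
  p = 40/110 = 0.363636; ln(p) = -1.011602; p*ln(p) = 0.363636 * (-1.011602) = -0.367855
sum(p*ln(p)) = (-0.241699) + (-0.361868) + (-0.217990) + (-0.367855) = -1.189412
H' = -(-1.189412) = 1.189412 ≈ 1.1894

1.1894


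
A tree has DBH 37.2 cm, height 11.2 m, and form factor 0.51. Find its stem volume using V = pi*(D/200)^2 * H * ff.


(D/200)^2 = (37.2/200)^2 = 0.186^2 = 0.034596
BA = 3.141593 * 0.034596 = 0.108687 m^2
V = 0.108687 * 11.2 * 0.51 = 0.620820 ≈ 0.621 m^3

0.621 m^3


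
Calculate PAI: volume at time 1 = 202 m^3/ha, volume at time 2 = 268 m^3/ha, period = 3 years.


PAI = (V2 - V1) / period = (268 - 202) / 3 = 66 / 3 = 22.00 m^3/ha/yr

22.00 m^3/ha/yr


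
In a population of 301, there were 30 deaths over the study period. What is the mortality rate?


Mortality rate = 30 / 301 = 0.099668 ≈ 0.0997

0.0997


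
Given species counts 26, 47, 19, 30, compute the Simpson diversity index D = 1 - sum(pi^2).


Total N = 26 + 47 + 19 + 30 = 122
Per-species terms:
  p = 26/122 = 0.213115; p^2 = 0.213115^2 = 0.045418
  p = 47/122 = 0.385246; p^2 = 0.385246^2 = 0.148414
  p = 19/122 = 0.155738; p^2 = 0.155738^2 = 0.024254
  p = 30/122 = 0.245902; p^2 = 0.245902^2 = 0.060468
sum(p^2) = 0.045418 + 0.148414 + 0.024254 + 0.060468 = 0.278554
D = 1 - 0.278554 = 0.721446 ≈ 0.7214

0.7214


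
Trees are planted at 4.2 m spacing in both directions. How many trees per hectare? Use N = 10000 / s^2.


N = 10000 / 4.2^2 = 10000 / 17.64 = 566.893 ≈ 567 trees/ha

567 trees/ha


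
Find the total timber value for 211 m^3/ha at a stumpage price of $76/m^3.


Value = 211 * 76 = $16036/ha

$16036/ha


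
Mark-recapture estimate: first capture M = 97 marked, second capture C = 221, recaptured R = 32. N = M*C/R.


N = M * C / R = 97 * 221 / 32 = 21437 / 32 = 669.91 ≈ 670

670 individuals


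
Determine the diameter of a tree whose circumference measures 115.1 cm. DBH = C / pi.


DBH = C / pi = 115.1 / 3.141593 = 36.6375 ≈ 36.64 cm

36.64 cm


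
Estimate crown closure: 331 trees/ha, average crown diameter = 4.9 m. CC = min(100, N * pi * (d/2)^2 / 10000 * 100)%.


(d/2)^2 = (4.9/2)^2 = 2.45^2 = 6.0025
Crown area = 3.141593 * 6.0025 = 18.8574 m^2
N * area / 10000 * 100 = 331 * 18.8574 / 10000 * 100 = 62.4180
CC = min(100, 62.4180) = 62.4180 ≈ 62.4%

62.4%


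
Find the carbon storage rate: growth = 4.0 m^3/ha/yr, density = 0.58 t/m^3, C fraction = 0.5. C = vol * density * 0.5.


C = 4.0 * 0.58 * 0.5 = 1.16 t C/ha/yr

1.16 t C/ha/yr


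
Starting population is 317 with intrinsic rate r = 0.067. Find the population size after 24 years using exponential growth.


r*t = 0.067 * 24 = 1.608
exp(1.608) = 4.99282
N = 317 * 4.99282 = 1582.72 ≈ 1583

1583


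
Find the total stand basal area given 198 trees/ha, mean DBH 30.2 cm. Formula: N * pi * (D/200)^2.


(D/200)^2 = (30.2/200)^2 = 0.151^2 = 0.022801
Individual BA = 3.141593 * 0.022801 = 0.0716315 m^2
Stand BA = 198 * 0.0716315 = 14.1830 ≈ 14.18 m^2/ha

14.18 m^2/ha


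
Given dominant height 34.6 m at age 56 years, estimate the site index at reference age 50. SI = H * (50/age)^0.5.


50/56 = 0.892857
(0.892857)^0.5 = 0.944911
SI = 34.6 * 0.944911 = 32.6939 ≈ 32.7 m

32.7 m


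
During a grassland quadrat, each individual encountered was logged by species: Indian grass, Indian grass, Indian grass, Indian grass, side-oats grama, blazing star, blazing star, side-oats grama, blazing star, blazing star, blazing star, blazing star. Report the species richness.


Total individuals logged = 12
Distinct species (count of individuals): Indian grass (4), side-oats grama (2), blazing star (6)
Species richness = number of distinct species = 3

3


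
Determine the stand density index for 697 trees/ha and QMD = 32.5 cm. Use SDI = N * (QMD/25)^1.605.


QMD/25 = 32.5/25 = 1.3
(1.3)^1.605 = exp(1.605 * ln(1.3)) = exp(1.605 * 0.262364) = exp(0.421094) = 1.52363
SDI = 697 * 1.52363 = 1061.97 ≈ 1062

1062


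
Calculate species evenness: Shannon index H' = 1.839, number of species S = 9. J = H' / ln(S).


ln(9) = 2.19722
J = H' / ln(S) = 1.839 / 2.19722 = 0.836967 ≈ 0.8370

0.8370


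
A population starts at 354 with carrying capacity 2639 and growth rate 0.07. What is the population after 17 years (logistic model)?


(K - N0)/N0 = (2639 - 354)/354 = 2285/354 = 6.45480
r*t = 0.07 * 17 = 1.19; exp(-1.19) = 0.304221
6.45480 * 0.304221 = 1.96369
1 + 1.96369 = 2.96369
N = 2639 / 2.96369 = 890.444 ≈ 890

890


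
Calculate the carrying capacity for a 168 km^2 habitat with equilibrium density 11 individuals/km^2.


K = 11 * 168 = 1848 individuals

1848 individuals


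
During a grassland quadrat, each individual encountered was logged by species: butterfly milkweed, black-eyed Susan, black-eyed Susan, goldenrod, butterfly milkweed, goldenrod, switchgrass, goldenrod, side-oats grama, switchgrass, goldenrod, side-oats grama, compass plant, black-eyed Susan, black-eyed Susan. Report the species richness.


Total individuals logged = 15
Distinct species (count of individuals): butterfly milkweed (2), black-eyed Susan (4), goldenrod (4), switchgrass (2), side-oats grama (2), compass plant (1)
Species richness = number of distinct species = 6

6


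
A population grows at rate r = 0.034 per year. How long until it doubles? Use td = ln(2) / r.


td = ln(2) / 0.034 = 0.693147 / 0.034 = 20.3867 ≈ 20.4 years

20.4 years


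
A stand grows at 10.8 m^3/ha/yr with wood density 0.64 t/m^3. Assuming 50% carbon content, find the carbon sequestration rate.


C = 10.8 * 0.64 * 0.5 = 3.456 ≈ 3.46 t C/ha/yr

3.46 t C/ha/yr


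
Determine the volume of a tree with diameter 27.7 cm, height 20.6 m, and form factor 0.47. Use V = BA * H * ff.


(D/200)^2 = (27.7/200)^2 = 0.1385^2 = 0.01918225
BA = 3.141593 * 0.01918225 = 0.0602628 m^2
V = 0.0602628 * 20.6 * 0.47 = 0.583464 ≈ 0.583 m^3

0.583 m^3


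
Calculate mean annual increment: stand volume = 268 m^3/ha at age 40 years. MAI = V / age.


MAI = 268 / 40 = 6.70 m^3/ha/yr

6.70 m^3/ha/yr


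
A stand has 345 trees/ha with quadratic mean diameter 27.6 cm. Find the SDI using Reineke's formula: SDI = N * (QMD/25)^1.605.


QMD/25 = 27.6/25 = 1.104
(1.104)^1.605 = exp(1.605 * ln(1.104)) = exp(1.605 * 0.0989399) = exp(0.158799) = 1.17210
SDI = 345 * 1.17210 = 404.375 ≈ 404

404


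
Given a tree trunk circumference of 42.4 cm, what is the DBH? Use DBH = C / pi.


DBH = C / pi = 42.4 / 3.141593 = 13.4963 ≈ 13.50 cm

13.50 cm


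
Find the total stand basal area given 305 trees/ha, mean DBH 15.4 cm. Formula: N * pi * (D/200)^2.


(D/200)^2 = (15.4/200)^2 = 0.077^2 = 0.005929
Individual BA = 3.141593 * 0.005929 = 0.0186265 m^2
Stand BA = 305 * 0.0186265 = 5.68108 ≈ 5.68 m^2/ha

5.68 m^2/ha


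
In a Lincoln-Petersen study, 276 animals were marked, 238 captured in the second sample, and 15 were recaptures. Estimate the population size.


N = M * C / R = 276 * 238 / 15 = 65688 / 15 = 4379.20 ≈ 4379

4379 individuals


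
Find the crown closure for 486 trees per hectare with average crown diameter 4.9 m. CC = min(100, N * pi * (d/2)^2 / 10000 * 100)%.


(d/2)^2 = (4.9/2)^2 = 2.45^2 = 6.0025
Crown area = 3.141593 * 6.0025 = 18.8574 m^2
N * area / 10000 * 100 = 486 * 18.8574 / 10000 * 100 = 91.6470
CC = min(100, 91.6470) = 91.6470 ≈ 91.6%

91.6%


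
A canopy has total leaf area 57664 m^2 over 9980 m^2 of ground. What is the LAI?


LAI = 57664 / 9980 = 5.7780 ≈ 5.78

5.78


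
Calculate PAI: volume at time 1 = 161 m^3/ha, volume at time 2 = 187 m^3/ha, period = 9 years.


PAI = (V2 - V1) / period = (187 - 161) / 9 = 26 / 9 = 2.8889 ≈ 2.89 m^3/ha/yr

2.89 m^3/ha/yr


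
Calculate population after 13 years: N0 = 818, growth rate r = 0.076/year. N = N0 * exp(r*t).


r*t = 0.076 * 13 = 0.988
exp(0.988) = 2.68586
N = 818 * 2.68586 = 2197.03 ≈ 2197

2197


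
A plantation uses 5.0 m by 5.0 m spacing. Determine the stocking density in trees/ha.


N = 10000 / 5.0^2 = 10000 / 25 = 400.000 ≈ 400 trees/ha

400 trees/ha


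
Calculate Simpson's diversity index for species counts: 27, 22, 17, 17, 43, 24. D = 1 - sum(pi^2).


Total N = 27 + 22 + 17 + 17 + 43 + 24 = 150
Per-species terms:
  p = 27/150 = 0.180000; p^2 = 0.180000^2 = 0.032400
  p = 22/150 = 0.146667; p^2 = 0.146667^2 = 0.021511
  p = 17/150 = 0.113333; p^2 = 0.113333^2 = 0.012844
  p = 17/150 = 0.113333; p^2 = 0.113333^2 = 0.012844
  p = 43/150 = 0.286667; p^2 = 0.286667^2 = 0.082178
  p = 24/150 = 0.160000; p^2 = 0.160000^2 = 0.025600
sum(p^2) = 0.032400 + 0.021511 + 0.012844 + 0.012844 + 0.082178 + 0.025600 = 0.187377
D = 1 - 0.187377 = 0.812623 ≈ 0.8126

0.8126


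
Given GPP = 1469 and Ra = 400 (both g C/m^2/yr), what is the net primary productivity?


NPP = GPP - Ra = 1469 - 400 = 1069 g C/m^2/yr

1069 g C/m^2/yr


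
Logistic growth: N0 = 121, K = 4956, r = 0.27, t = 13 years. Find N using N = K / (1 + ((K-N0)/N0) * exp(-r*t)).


(K - N0)/N0 = (4956 - 121)/121 = 4835/121 = 39.9587
r*t = 0.27 * 13 = 3.51; exp(-3.51) = 0.0298969
39.9587 * 0.0298969 = 1.19464
1 + 1.19464 = 2.19464
N = 4956 / 2.19464 = 2258.23 ≈ 2258

2258


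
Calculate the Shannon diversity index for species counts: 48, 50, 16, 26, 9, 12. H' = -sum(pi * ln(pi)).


Total N = 48 + 50 + 16 + 26 + 9 + 12 = 161
Per-species terms:
  p = 48/161 = 0.298137; ln(p) = -1.210202; p*ln(p) = 0.298137 * (-1.210202) = -0.360806
  p = 50/161 = 0.310559; ln(p) = -1.169381; p*ln(p) = 0.310559 * (-1.169381) = -0.363162
  p = 16/161 = 0.099379; ln(p) = -2.308814; p*ln(p) = 0.099379 * (-2.308814) = -0.229448
  p = 26/161 = 0.161491; ln(p) = -1.823306; p*ln(p) = 0.161491 * (-1.823306) = -0.294448
  p = 9/161 = 0.055901; ln(p) = -2.884173; p*ln(p) = 0.055901 * (-2.884173) = -0.161228
  p = 12/161 = 0.074534; ln(p) = -2.596500; p*ln(p) = 0.074534 * (-2.596500) = -0.193528
sum(p*ln(p)) = (-0.360806) + (-0.363162) + (-0.229448) + (-0.294448) + (-0.161228) + (-0.193528) = -1.602620
H' = -(-1.602620) = 1.602620 ≈ 1.6026

1.6026


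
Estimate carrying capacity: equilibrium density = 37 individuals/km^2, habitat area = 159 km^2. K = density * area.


K = 37 * 159 = 5883 individuals

5883 individuals


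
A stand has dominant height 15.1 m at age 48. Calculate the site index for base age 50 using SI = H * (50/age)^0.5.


50/48 = 1.04167
(1.04167)^0.5 = 1.02062
SI = 15.1 * 1.02062 = 15.4114 ≈ 15.4 m

15.4 m


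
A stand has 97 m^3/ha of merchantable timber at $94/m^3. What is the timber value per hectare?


Value = 97 * 94 = $9118/ha

$9118/ha


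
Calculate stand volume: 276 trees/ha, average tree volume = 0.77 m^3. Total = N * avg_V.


V_stand = 276 * 0.77 = 212.52 ≈ 212.5 m^3/ha

212.5 m^3/ha


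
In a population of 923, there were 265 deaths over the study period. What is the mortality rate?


Mortality rate = 265 / 923 = 0.287107 ≈ 0.2871

0.2871


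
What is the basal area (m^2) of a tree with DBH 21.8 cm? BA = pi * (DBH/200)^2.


D/200 = 21.8/200 = 0.109 m
(D/200)^2 = 0.109^2 = 0.011881
BA = 3.141593 * 0.011881 = 0.0373253 ≈ 0.0373 m^2

0.0373 m^2


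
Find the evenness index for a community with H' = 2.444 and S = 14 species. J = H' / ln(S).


ln(14) = 2.63906
J = H' / ln(S) = 2.444 / 2.63906 = 0.926087 ≈ 0.9261

0.9261


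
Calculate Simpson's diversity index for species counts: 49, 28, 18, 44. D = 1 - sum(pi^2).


Total N = 49 + 28 + 18 + 44 = 139
Per-species terms:
  p = 49/139 = 0.352518; p^2 = 0.352518^2 = 0.124269
  p = 28/139 = 0.201439; p^2 = 0.201439^2 = 0.040578
  p = 18/139 = 0.129496; p^2 = 0.129496^2 = 0.016769
  p = 44/139 = 0.316547; p^2 = 0.316547^2 = 0.100202
sum(p^2) = 0.124269 + 0.040578 + 0.016769 + 0.100202 = 0.281818
D = 1 - 0.281818 = 0.718182 ≈ 0.7182

0.7182


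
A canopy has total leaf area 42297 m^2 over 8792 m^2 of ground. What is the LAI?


LAI = 42297 / 8792 = 4.8109 ≈ 4.81

4.81


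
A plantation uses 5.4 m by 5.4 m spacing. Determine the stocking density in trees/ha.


N = 10000 / 5.4^2 = 10000 / 29.16 = 342.936 ≈ 343 trees/ha

343 trees/ha


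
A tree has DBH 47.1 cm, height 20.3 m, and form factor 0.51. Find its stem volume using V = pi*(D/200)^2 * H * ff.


(D/200)^2 = (47.1/200)^2 = 0.2355^2 = 0.05546025
BA = 3.141593 * 0.05546025 = 0.174234 m^2
V = 0.174234 * 20.3 * 0.51 = 1.80384 ≈ 1.804 m^3

1.804 m^3


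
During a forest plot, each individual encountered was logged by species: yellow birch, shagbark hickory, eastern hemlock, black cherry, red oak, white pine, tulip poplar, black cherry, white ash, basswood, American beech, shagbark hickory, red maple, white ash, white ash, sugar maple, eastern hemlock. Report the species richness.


Total individuals logged = 17
Distinct species (count of individuals): yellow birch (1), shagbark hickory (2), eastern hemlock (2), black cherry (2), red oak (1), white pine (1), tulip poplar (1), white ash (3), basswood (1), American beech (1), red maple (1), sugar maple (1)
Species richness = number of distinct species = 12

12


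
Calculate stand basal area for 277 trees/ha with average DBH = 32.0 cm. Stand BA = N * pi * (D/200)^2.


(D/200)^2 = (32.0/200)^2 = 0.16^2 = 0.0256
Individual BA = 3.141593 * 0.0256 = 0.0804248 m^2
Stand BA = 277 * 0.0804248 = 22.2777 ≈ 22.28 m^2/ha

22.28 m^2/ha


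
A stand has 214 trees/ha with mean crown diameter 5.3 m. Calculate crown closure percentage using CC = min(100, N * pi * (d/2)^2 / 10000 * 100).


(d/2)^2 = (5.3/2)^2 = 2.65^2 = 7.0225
Crown area = 3.141593 * 7.0225 = 22.0618 m^2
N * area / 10000 * 100 = 214 * 22.0618 / 10000 * 100 = 47.2123
CC = min(100, 47.2123) = 47.2123 ≈ 47.2%

47.2%


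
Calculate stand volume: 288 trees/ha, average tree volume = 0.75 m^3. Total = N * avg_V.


V_stand = 288 * 0.75 = 216.0 m^3/ha

216.0 m^3/ha
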